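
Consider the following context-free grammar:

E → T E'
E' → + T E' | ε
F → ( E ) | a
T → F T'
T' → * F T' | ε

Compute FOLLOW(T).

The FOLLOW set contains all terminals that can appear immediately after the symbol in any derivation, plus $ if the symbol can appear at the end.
Useful FIRST sets: FIRST(E') = {+, ε}, FIRST(T') = {*, ε} (both E' and T' are nullable).
FOLLOW(E): E is the start symbol → $; E appears in F → ( E ) followed by ')' → FOLLOW(E) = {), $}.
FOLLOW(E'): E' appears at the right end of E → T E' and of E' → + T E', so FOLLOW(E') ⊇ FOLLOW(E) (the second occurrence adds nothing new). FOLLOW(E') = {), $}.
FOLLOW(T): in E → T E' and E' → + T E', T is followed by E': add FIRST(E') minus ε = {+}; since E' is nullable, also add FOLLOW(E) and FOLLOW(E') = {), $}. FOLLOW(T) = {+, ), $}.

Final answer: {$, ), +}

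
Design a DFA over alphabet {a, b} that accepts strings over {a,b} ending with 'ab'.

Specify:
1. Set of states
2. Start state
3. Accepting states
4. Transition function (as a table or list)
One valid DFA (any DFA recognizing the same language is acceptable):
States: {q0, q1, q2}
Start: q0
Accepting: {q2}
Transitions (accepting states marked with *):
State | a | b | Accepting
-------------------------
q0    | q1 | q0 |  
q1    | q1 | q2 |  
q2    | q1 | q0 | *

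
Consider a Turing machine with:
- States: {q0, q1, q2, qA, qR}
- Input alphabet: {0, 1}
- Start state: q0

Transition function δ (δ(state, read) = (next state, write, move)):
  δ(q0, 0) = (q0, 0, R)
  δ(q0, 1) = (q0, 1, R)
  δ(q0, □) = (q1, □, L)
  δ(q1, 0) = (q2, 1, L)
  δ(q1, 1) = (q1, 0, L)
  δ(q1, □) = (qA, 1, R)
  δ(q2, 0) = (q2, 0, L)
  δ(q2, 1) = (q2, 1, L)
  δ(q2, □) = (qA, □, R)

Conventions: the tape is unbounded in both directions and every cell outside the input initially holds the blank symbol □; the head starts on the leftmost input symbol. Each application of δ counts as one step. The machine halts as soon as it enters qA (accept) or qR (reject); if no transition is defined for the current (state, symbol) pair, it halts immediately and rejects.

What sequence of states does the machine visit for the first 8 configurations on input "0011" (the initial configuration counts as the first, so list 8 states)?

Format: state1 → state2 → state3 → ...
Step 0: [q0]0011 (head at position 0)
Step 1: δ(q0, 0) = (q0, 0, R)  ⊢  0[q0]011 (head at position 1)
Step 2: δ(q0, 0) = (q0, 0, R)  ⊢  00[q0]11 (head at position 2)
Step 3: δ(q0, 1) = (q0, 1, R)  ⊢  001[q0]1 (head at position 3)
Step 4: δ(q0, 1) = (q0, 1, R)  ⊢  0011[q0]□ (head at position 4)
Step 5: δ(q0, □) = (q1, □, L)  ⊢  001[q1]1□ (head at position 3)
Step 6: δ(q1, 1) = (q1, 0, L)  ⊢  00[q1]10□ (head at position 2)
Step 7: δ(q1, 1) = (q1, 0, L)  ⊢  0[q1]000□ (head at position 1)
Reading off the states of these 8 configurations: q0 → q0 → q0 → q0 → q0 → q1 → q1 → q1

Final answer: q0 → q0 → q0 → q0 → q0 → q1 → q1 → q1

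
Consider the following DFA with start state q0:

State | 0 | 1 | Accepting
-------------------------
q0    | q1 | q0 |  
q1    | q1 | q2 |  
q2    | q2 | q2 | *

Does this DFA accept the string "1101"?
Start in q0.
Read '1': q0 → q0
Read '1': q0 → q0
Read '0': q0 → q1
Read '1': q1 → q2
Final state q2 is accepting, so the string is accepted.

Final answer: Yes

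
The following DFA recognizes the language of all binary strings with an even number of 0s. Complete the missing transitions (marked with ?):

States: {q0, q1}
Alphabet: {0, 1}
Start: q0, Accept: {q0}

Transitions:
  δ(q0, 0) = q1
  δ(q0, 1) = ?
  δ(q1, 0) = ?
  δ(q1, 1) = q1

What each state remembers (consistent with the given transitions and accept states):
  q0: an even number of 0s has been read so far
  q1: an odd number of 0s has been read so far
Filling in the missing entries:
  δ(q0, 1): in q0 (an even number of 0s has been read so far), after reading 1 we have: an even number of 0s has been read so far → q0
  δ(q1, 0): in q1 (an odd number of 0s has been read so far), after reading 0 we have: an even number of 0s has been read so far → q0

Final answer: δ(q0, 1) = q0; δ(q1, 0) = q0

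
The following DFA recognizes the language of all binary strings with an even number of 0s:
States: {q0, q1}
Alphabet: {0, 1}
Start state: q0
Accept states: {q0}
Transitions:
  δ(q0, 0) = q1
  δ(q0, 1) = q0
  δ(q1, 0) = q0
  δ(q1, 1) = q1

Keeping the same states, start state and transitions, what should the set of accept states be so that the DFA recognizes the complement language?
The DFA is complete (every state has a transition on every symbol), so the complement
is recognized by the same DFA with accepting and non-accepting states swapped.
Original accept states: {q0}
Complement accept states = All states - Original accept states
= {q0, q1} - {q0}
= {q1}
Complement language: strings with an ODD number of 0s

Final answer: {q1}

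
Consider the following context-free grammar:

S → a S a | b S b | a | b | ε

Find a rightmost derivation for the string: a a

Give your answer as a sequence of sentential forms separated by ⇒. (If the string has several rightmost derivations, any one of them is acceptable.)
Start with S.
Step 1: the rightmost non-terminal is S; apply S → a S a:  a S a
Step 2: the rightmost non-terminal is S; apply S → ε:  a a

Final answer: S ⇒ a S a ⇒ a a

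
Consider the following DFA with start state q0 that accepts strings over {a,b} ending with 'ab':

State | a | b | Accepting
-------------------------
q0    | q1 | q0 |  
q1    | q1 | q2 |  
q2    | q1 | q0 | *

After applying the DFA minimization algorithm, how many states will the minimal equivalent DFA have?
All 3 states are reachable from q0, so none can be removed as unreachable.
Table-filling: first mark every (accepting, non-accepting) pair as distinguishable (accepting: {q2}; non-accepting: {q0, q1}).
Round 1: (q0, q1) on 'b' go to q0 and q2, already distinguishable → mark.
Every pair of states is distinguishable, so the DFA is already minimal.
Equivalence classes: {q0}, {q1}, {q2} → 3 states.

Final answer: 3 states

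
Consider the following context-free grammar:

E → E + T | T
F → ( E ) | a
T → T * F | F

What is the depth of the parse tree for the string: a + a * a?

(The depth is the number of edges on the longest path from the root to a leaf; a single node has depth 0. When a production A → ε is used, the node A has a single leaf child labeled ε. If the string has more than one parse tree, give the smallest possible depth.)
The grammar is unambiguous; the parse tree of a + a * a is:
E → E + T at the root (depth 0).
  Left E (depth 1) → T (2) → F (3) → a (4).
  Right T (depth 1) → T * F; that T (2) → F (3) → a (4); F (2) → a (3).
The longest root-to-leaf paths have 4 edges.
Depth = 4.

Final answer: 4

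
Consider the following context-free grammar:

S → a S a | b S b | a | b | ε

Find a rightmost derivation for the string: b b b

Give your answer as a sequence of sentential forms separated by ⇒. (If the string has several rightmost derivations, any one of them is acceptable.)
Start with S.
Step 1: the rightmost non-terminal is S; apply S → b S b:  b S b
Step 2: the rightmost non-terminal is S; apply S → b:  b b b

Final answer: S ⇒ b S b ⇒ b b b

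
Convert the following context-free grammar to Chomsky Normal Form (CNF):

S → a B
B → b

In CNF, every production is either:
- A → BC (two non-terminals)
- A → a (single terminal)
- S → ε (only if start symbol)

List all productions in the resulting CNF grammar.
The grammar has no ε-productions or unit productions to eliminate.
S → a B has terminal a in a right-hand side of length ≥ 2: introduce T_a → a and use T_a in place of a.
B → b is already in CNF (single terminal) – keep it.
S → a B becomes S → T_a B.
Resulting CNF grammar (3 productions): T_a → a; B → b; S → T_a B

Final answer: T_a → a; B → b; S → T_a B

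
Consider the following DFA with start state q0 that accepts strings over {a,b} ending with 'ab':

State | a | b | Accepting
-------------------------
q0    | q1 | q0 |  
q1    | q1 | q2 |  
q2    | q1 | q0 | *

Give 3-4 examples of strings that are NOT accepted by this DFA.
Any strings that end in a non-accepting state work; for example:
"aaba": q0 → q1 → q1 → q2 → q1; q1 is not accepting → rejected
"baaa": q0 → q0 → q1 → q1 → q1; q1 is not accepting → rejected
"baba": q0 → q0 → q1 → q2 → q1; q1 is not accepting → rejected
"bbaa": q0 → q0 → q0 → q1 → q1; q1 is not accepting → rejected

Final answer: "aaba", "baaa", "baba", "bbaa"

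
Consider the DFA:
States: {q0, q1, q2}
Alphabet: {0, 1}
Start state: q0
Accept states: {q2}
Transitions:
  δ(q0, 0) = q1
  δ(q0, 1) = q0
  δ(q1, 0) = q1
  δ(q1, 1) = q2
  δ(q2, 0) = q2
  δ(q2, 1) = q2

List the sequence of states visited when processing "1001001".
Starting at q0
Read '1': q0 -> q0
Read '0': q0 -> q1
Read '0': q1 -> q1
Read '1': q1 -> q2
Read '0': q2 -> q2
Read '0': q2 -> q2
Read '1': q2 -> q2

Final answer: q0 -> q0 -> q1 -> q1 -> q2 -> q2 -> q2 -> q2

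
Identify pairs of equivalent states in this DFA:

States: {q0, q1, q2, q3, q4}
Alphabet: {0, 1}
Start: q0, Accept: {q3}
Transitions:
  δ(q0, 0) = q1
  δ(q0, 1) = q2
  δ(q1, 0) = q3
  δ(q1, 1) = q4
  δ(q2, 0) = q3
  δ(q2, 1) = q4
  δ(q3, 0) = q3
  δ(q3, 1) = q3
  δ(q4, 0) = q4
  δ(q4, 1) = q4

Using the table-filling algorithm:
Round 0 – mark pairs where exactly one state is accepting: (q0,q3), (q1,q3), (q2,q3), (q3,q4)
Round 1 – newly marked: (q0,q1) [on 0: q1 vs q3, already marked]; (q0,q2) [on 0: q1 vs q3, already marked]; (q1,q4) [on 0: q3 vs q4, already marked]; (q2,q4) [on 0: q3 vs q4, already marked]
Round 2 – newly marked: (q0,q4) [on 0: q1 vs q4, already marked]
No further pairs can be marked.
(q1, q2) unmarked: δ(q1,0)=q3, δ(q2,0)=q3; δ(q1,1)=q4, δ(q2,1)=q4 → equivalent
Equivalent pairs: (q1, q2)

Final answer: Equivalent pairs: (q1, q2)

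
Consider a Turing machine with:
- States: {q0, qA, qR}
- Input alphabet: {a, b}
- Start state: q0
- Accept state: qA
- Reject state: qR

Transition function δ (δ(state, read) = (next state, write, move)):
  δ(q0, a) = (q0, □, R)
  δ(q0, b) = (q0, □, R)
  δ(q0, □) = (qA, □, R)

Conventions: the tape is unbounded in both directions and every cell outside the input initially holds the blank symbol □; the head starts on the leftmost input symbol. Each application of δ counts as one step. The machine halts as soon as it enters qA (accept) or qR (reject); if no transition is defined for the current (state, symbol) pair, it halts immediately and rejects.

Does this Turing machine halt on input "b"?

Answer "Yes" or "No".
Step 0: [q0]b (head at position 0)
Step 1: δ(q0, b) = (q0, □, R)  ⊢  □[q0]□ (head at position 1)
Step 2: δ(q0, □) = (qA, □, R)  ⊢  □□[qA]□ (head at position 2)
The machine is in qA, so it halts and accepts.
It halts after 2 steps.

Final answer: Yes - halts after 2 steps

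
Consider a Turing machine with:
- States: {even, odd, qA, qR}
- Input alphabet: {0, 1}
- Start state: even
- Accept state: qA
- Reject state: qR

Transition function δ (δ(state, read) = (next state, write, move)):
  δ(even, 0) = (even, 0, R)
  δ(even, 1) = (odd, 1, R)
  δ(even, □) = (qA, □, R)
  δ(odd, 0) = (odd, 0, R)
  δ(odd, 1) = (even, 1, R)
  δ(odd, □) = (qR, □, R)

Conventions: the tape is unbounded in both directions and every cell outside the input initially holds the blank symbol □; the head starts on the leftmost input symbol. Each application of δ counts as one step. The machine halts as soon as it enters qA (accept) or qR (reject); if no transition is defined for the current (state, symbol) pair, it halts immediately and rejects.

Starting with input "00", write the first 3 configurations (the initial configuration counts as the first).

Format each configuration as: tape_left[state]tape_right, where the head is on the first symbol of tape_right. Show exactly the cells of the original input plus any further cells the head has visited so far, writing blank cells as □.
Step 0: [even]00 (head at position 0)
Step 1: δ(even, 0) = (even, 0, R)  ⊢  0[even]0 (head at position 1)
Step 2: δ(even, 0) = (even, 0, R)  ⊢  00[even]□ (head at position 2)

Final answer: [even]00 ⊢ 0[even]0 ⊢ 00[even]□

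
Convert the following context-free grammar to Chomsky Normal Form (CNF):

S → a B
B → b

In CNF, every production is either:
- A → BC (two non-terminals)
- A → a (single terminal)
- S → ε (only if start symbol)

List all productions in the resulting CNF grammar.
The grammar has no ε-productions or unit productions to eliminate.
S → a B has terminal a in a right-hand side of length ≥ 2: introduce T_a → a and use T_a in place of a.
B → b is already in CNF (single terminal) – keep it.
S → a B becomes S → T_a B.
Resulting CNF grammar (3 productions): T_a → a; B → b; S → T_a B

Final answer: T_a → a; B → b; S → T_a B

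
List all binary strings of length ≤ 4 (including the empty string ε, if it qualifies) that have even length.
Checking every binary string of length 0 to 4:
  Length 0: accepted: ε | rejected: (none)
  Length 1: accepted: (none) | rejected: 0, 1
  Length 2: accepted: 00, 01, 10, 11 | rejected: (none)
  Length 3: accepted: (none) | rejected: 000, 001, 010, 011, 100, 101, 110, 111
  Length 4: accepted: 0000, 0001, 0010, 0011, 0100, 0101, 0110, 0111, 1000, 1001, 1010, 1011, 1100, 1101, 1110, 1111 | rejected: (none)
Total: 21 string(s).

Final answer: ε, 00, 01, 10, 11, 0000, 0001, 0010, 0011, 0100, 0101, 0110, 0111, 1000, 1001, 1010, 1011, 1100, 1101, 1110, 1111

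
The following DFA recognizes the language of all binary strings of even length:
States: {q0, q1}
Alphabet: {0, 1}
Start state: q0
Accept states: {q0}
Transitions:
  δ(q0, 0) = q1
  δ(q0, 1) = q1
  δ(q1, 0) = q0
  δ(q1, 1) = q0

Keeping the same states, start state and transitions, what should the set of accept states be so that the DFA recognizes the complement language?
The DFA is complete (every state has a transition on every symbol), so the complement
is recognized by the same DFA with accepting and non-accepting states swapped.
Original accept states: {q0}
Complement accept states = All states - Original accept states
= {q0, q1} - {q0}
= {q1}
Complement language: strings of ODD length

Final answer: {q1}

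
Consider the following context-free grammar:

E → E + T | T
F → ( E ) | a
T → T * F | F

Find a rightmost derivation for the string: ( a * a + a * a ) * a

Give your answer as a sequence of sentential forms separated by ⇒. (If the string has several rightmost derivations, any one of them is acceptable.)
Start with E.
Step 1: the rightmost non-terminal is E; apply E → T:  T
Step 2: the rightmost non-terminal is T; apply T → T * F:  T * F
Step 3: the rightmost non-terminal is F; apply F → a:  T * a
Step 4: the rightmost non-terminal is T; apply T → F:  F * a
Step 5: the rightmost non-terminal is F; apply F → ( E ):  ( E ) * a
Step 6: the rightmost non-terminal is E; apply E → E + T:  ( E + T ) * a
Step 7: the rightmost non-terminal is T; apply T → T * F:  ( E + T * F ) * a
Step 8: the rightmost non-terminal is F; apply F → a:  ( E + T * a ) * a
Step 9: the rightmost non-terminal is T; apply T → F:  ( E + F * a ) * a
Step 10: the rightmost non-terminal is F; apply F → a:  ( E + a * a ) * a
Step 11: the rightmost non-terminal is E; apply E → T:  ( T + a * a ) * a
Step 12: the rightmost non-terminal is T; apply T → T * F:  ( T * F + a * a ) * a
Step 13: the rightmost non-terminal is F; apply F → a:  ( T * a + a * a ) * a
Step 14: the rightmost non-terminal is T; apply T → F:  ( F * a + a * a ) * a
Step 15: the rightmost non-terminal is F; apply F → a:  ( a * a + a * a ) * a

Final answer: E ⇒ T ⇒ T * F ⇒ T * a ⇒ F * a ⇒ ( E ) * a ⇒ ( E + T ) * a ⇒ ( E + T * F ) * a ⇒ ( E + T * a ) * a ⇒ ( E + F * a ) * a ⇒ ( E + a * a ) * a ⇒ ( T + a * a ) * a ⇒ ( T * F + a * a ) * a ⇒ ( T * a + a * a ) * a ⇒ ( F * a + a * a ) * a ⇒ ( a * a + a * a ) * a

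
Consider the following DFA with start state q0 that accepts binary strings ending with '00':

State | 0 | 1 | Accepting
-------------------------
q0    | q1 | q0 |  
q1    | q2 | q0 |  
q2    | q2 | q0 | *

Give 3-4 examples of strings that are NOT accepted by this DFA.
Any strings that end in a non-accepting state work; for example:
ε: q0; q0 is not accepting → rejected
"101": q0 → q0 → q1 → q0; q0 is not accepting → rejected
"110": q0 → q0 → q0 → q1; q1 is not accepting → rejected
"0011": q0 → q1 → q2 → q0 → q0; q0 is not accepting → rejected

Final answer: ε, "101", "110", "0011"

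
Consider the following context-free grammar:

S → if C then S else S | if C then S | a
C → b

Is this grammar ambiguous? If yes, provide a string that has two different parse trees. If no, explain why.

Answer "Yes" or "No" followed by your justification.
The 'dangling else' can attach to either if. Two leftmost derivations of  if b then if b then a else a:
  (1) S ⇒ if C then S else S ⇒ if b then S else S ⇒ if b then if C then S else S ⇒ if b then if b then S else S ⇒ if b then if b then a else S ⇒ if b then if b then a else a   (else belongs to the outer if)
  (2) S ⇒ if C then S ⇒ if b then S ⇒ if b then if C then S else S ⇒ if b then if b then S else S ⇒ if b then if b then a else S ⇒ if b then if b then a else a   (else belongs to the inner if)
Two distinct parse trees for the same string, so the grammar is ambiguous.

Final answer: Yes - the string 'if b then if b then a else a' has two distinct leftmost derivations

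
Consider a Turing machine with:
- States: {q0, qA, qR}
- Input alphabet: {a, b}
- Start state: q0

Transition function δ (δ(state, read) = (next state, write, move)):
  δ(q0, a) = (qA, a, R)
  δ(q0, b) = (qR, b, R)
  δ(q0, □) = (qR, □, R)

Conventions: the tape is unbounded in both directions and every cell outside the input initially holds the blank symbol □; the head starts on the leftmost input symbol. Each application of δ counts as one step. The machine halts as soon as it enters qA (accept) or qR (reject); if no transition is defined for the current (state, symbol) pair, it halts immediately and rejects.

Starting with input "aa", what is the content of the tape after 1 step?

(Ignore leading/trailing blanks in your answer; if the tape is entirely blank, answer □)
Step 0: [q0]aa (head at position 0)
Step 1: δ(q0, a) = (qA, a, R)  ⊢  a[qA]a (head at position 1)
Tape after 1 step (ignoring surrounding blanks): aa

Final answer: Tape: aa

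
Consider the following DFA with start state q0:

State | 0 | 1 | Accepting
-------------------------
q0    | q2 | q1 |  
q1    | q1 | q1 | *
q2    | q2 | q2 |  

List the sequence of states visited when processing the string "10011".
q0 → q1 → q1 → q1 → q1 → q1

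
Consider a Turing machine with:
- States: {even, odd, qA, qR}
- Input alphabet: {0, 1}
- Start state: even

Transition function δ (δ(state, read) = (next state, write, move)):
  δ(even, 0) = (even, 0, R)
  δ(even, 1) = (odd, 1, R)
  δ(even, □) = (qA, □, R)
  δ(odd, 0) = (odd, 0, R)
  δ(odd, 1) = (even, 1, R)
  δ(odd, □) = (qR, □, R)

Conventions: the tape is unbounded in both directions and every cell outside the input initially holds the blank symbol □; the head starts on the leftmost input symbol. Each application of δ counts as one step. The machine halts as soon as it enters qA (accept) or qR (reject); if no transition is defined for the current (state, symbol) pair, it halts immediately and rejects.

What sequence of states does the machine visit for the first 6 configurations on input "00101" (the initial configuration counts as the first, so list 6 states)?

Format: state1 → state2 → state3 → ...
Step 0: [even]00101 (head at position 0)
Step 1: δ(even, 0) = (even, 0, R)  ⊢  0[even]0101 (head at position 1)
Step 2: δ(even, 0) = (even, 0, R)  ⊢  00[even]101 (head at position 2)
Step 3: δ(even, 1) = (odd, 1, R)  ⊢  001[odd]01 (head at position 3)
Step 4: δ(odd, 0) = (odd, 0, R)  ⊢  0010[odd]1 (head at position 4)
Step 5: δ(odd, 1) = (even, 1, R)  ⊢  00101[even]□ (head at position 5)
Reading off the states of these 6 configurations: even → even → even → odd → odd → even

Final answer: even → even → even → odd → odd → even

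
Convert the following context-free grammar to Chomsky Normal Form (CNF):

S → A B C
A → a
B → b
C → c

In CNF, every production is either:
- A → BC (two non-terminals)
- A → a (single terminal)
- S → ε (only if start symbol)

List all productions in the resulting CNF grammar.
The grammar has no ε-productions or unit productions to eliminate.
A → a is already in CNF (single terminal) – keep it.
B → b is already in CNF (single terminal) – keep it.
C → c is already in CNF (single terminal) – keep it.
S → A B C has 3 symbols on the right: break it into binary productions S → A X0, X0 → B C.
Resulting CNF grammar (5 productions): A → a; B → b; C → c; S → A X0; X0 → B C

Final answer: A → a; B → b; C → c; S → A X0; X0 → B C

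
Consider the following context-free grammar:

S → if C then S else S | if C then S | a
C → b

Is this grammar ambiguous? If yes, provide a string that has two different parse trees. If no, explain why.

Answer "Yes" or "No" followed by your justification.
The 'dangling else' can attach to either if. Two leftmost derivations of  if b then if b then a else a:
  (1) S ⇒ if C then S else S ⇒ if b then S else S ⇒ if b then if C then S else S ⇒ if b then if b then S else S ⇒ if b then if b then a else S ⇒ if b then if b then a else a   (else belongs to the outer if)
  (2) S ⇒ if C then S ⇒ if b then S ⇒ if b then if C then S else S ⇒ if b then if b then S else S ⇒ if b then if b then a else S ⇒ if b then if b then a else a   (else belongs to the inner if)
Two distinct parse trees for the same string, so the grammar is ambiguous.

Final answer: Yes - the string 'if b then if b then a else a' has two distinct leftmost derivations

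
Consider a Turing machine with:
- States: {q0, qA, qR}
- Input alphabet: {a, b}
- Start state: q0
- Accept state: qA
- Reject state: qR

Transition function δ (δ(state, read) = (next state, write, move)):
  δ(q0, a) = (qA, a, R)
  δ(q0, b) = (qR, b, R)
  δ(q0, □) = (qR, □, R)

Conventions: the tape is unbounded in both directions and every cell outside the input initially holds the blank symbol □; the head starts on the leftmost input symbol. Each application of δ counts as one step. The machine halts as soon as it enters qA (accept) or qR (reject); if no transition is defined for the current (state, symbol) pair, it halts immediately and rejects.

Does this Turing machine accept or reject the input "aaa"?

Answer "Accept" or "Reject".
Step 0: [q0]aaa (head at position 0)
Step 1: δ(q0, a) = (qA, a, R)  ⊢  a[qA]aa (head at position 1)
The machine is in qA, so it halts and accepts.

Final answer: Accept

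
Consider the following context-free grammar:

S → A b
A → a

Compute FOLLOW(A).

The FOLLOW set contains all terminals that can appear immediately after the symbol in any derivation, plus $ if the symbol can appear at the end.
A occurs only in S → A b, where it is immediately followed by the terminal b. So FOLLOW(A) = {b}.

Final answer: {b}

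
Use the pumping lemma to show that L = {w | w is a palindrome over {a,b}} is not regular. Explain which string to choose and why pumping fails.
Language: L = {w | w is a palindrome over {a,b}} (strings that read the same forwards and backwards)
Step 1: Assume for contradiction that L is regular, with pumping length p.
Step 2: Choose s = a^p b a^p. Then s ∈ L (it reads the same forwards and backwards) and |s| ≥ p.
Step 3: Consider any decomposition s = xyz with |xy| ≤ p and |y| > 0. Since |xy| ≤ p and the first p symbols of s are all a's, y = a^k for some k with 1 ≤ k ≤ p.
Step 4: Pumping up (i = 2): xy²z = a^(p+k) b a^p. Its reverse is a^p b a^(p+k) ≠ a^(p+k) b a^p (the single b is no longer in the middle), so xy²z is not a palindrome and xy²z ∉ L.
This contradicts the pumping lemma, so L is not regular.

Final answer: Choose s = a^p b a^p. Since |xy| ≤ p, y = a^k with k ≥ 1. Then xy²z = a^(p+k) b a^p is not a palindrome, so ∉ L.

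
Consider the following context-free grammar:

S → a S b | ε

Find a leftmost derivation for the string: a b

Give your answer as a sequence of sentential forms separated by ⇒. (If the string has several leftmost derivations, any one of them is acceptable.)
Start with S.
Step 1: the leftmost non-terminal is S; apply S → a S b:  a S b
Step 2: the leftmost non-terminal is S; apply S → ε:  a b

Final answer: S ⇒ a S b ⇒ a b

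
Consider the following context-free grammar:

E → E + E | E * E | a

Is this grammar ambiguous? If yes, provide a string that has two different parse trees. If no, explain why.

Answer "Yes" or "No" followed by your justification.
Two different leftmost derivations of a + a * a:
  (1) E ⇒ E + E ⇒ a + E ⇒ a + E * E ⇒ a + a * E ⇒ a + a * a   (tree groups a + (a * a))
  (2) E ⇒ E * E ⇒ E + E * E ⇒ a + E * E ⇒ a + a * E ⇒ a + a * a   (tree groups (a + a) * a)
Two distinct leftmost derivations = two distinct parse trees, so the grammar is ambiguous.

Final answer: Yes - the string 'a + a * a' has two distinct leftmost derivations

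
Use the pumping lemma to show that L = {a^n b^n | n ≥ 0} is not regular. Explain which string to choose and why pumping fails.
Language: L = {a^n b^n | n ≥ 0} (equal numbers of a's followed by b's)
Step 1: Assume for contradiction that L is regular, with pumping length p.
Step 2: Choose s = a^p b^p. Then s ∈ L (it has p a's followed by p b's) and |s| ≥ p.
Step 3: Consider any decomposition s = xyz with |xy| ≤ p and |y| > 0. Since |xy| ≤ p and the first p symbols of s are all a's, y = a^k for some k with 1 ≤ k ≤ p.
Step 4: Pumping up (i = 2): xy²z = a^(p+k) b^p, which has more a's than b's, so xy²z ∉ L.
This contradicts the pumping lemma, so L is not regular.

Final answer: Choose s = a^p b^p. Since |xy| ≤ p, y = a^k with k ≥ 1. Then xy²z = a^(p+k) b^p ∉ L.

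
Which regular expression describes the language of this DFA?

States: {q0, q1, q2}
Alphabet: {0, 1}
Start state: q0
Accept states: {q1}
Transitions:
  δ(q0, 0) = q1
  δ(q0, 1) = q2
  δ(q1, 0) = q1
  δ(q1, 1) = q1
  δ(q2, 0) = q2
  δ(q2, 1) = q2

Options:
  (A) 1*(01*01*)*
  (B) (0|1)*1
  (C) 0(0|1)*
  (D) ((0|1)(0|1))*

Testing sample strings against the DFA:
  '11101' -> rejected
  '10111' -> rejected
  '11' -> rejected
  '1111' -> rejected
Checking each option for a counterexample:
  (A) 1*(01*01*)*: ε is rejected by the DFA but matches the regex → eliminated
  (B) (0|1)*1: '0' is accepted by the DFA but does not match the regex → eliminated
  (C) 0(0|1)*: agrees with the DFA on all strings of length ≤ 4
  (D) ((0|1)(0|1))*: ε is rejected by the DFA but matches the regex → eliminated
Only (C) 0(0|1)* is consistent with the DFA.

Final answer: (C) 0(0|1)*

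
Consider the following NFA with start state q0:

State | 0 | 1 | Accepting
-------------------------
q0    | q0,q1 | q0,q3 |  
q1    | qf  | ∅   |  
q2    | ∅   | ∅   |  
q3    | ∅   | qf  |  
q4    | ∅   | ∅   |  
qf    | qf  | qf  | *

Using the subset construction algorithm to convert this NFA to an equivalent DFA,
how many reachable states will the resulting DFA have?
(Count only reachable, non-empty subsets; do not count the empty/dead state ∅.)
Start subset: {q0}
{q0}: on 0 → {q0, q1}, on 1 → {q0, q3}
{q0, q1}: on 0 → {q0, q1, qf}, on 1 → {q0, q3}
{q0, q3}: on 0 → {q0, q1}, on 1 → {q0, q3, qf}
{q0, q1, qf}: on 0 → {q0, q1, qf}, on 1 → {q0, q3, qf}
{q0, q3, qf}: on 0 → {q0, q1, qf}, on 1 → {q0, q3, qf}
Reachable non-empty subsets: {q0}, {q0, q1}, {q0, q3}, {q0, q1, qf}, {q0, q3, qf} — 5 in total.

Final answer: 5 states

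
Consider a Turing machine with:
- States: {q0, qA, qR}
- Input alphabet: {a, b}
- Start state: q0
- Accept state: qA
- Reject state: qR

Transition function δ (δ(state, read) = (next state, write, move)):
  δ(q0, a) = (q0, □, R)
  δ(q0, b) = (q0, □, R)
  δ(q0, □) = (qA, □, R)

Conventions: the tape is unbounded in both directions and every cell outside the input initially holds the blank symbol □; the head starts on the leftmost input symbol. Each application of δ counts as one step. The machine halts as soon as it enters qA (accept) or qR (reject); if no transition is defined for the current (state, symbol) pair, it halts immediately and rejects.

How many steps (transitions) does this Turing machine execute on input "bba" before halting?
Step 0: [q0]bba (head at position 0)
Step 1: δ(q0, b) = (q0, □, R)  ⊢  □[q0]ba (head at position 1)
Step 2: δ(q0, b) = (q0, □, R)  ⊢  □□[q0]a (head at position 2)
Step 3: δ(q0, a) = (q0, □, R)  ⊢  □□□[q0]□ (head at position 3)
Step 4: δ(q0, □) = (qA, □, R)  ⊢  □□□□[qA]□ (head at position 4)
The machine is in qA, so it halts and accepts.
Number of transitions executed: 4.

Final answer: 4 steps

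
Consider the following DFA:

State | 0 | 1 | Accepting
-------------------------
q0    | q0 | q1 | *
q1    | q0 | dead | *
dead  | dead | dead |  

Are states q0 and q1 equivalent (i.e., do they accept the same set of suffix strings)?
Try the suffix "1".
From q0: q0 → q1 — accepting.
From q1: q1 → dead — not accepting.
The two states disagree on this suffix, so they are not equivalent.

Final answer: No. Distinguishing string: "1" - accepted from q0 but not from q1.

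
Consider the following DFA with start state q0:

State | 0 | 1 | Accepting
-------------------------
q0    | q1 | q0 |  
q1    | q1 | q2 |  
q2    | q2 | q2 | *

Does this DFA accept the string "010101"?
Start in q0.
Read '0': q0 → q1
Read '1': q1 → q2
Read '0': q2 → q2
Read '1': q2 → q2
Read '0': q2 → q2
Read '1': q2 → q2
Final state q2 is accepting, so the string is accepted.

Final answer: Yes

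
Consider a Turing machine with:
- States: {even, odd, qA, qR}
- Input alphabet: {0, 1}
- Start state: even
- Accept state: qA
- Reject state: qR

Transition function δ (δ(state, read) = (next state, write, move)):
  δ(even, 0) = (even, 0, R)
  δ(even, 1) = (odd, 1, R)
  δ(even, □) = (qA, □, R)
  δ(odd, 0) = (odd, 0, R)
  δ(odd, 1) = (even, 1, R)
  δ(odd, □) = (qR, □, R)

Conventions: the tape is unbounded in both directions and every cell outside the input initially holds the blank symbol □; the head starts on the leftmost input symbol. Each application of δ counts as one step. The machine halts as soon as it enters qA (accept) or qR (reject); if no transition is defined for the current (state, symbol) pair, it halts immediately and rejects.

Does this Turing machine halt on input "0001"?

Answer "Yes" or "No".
Step 0: [even]0001 (head at position 0)
Step 1: δ(even, 0) = (even, 0, R)  ⊢  0[even]001 (head at position 1)
Step 2: δ(even, 0) = (even, 0, R)  ⊢  00[even]01 (head at position 2)
Step 3: δ(even, 0) = (even, 0, R)  ⊢  000[even]1 (head at position 3)
Step 4: δ(even, 1) = (odd, 1, R)  ⊢  0001[odd]□ (head at position 4)
Step 5: δ(odd, □) = (qR, □, R)  ⊢  0001□[qR]□ (head at position 5)
The machine is in qR, so it halts and rejects.
It halts after 5 steps.

Final answer: Yes - halts after 5 steps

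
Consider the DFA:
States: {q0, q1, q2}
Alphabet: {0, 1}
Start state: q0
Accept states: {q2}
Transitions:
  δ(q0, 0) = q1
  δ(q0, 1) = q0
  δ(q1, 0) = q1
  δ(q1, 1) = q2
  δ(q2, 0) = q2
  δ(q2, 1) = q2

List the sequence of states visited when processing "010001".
Starting at q0
Read '0': q0 -> q1
Read '1': q1 -> q2
Read '0': q2 -> q2
Read '0': q2 -> q2
Read '0': q2 -> q2
Read '1': q2 -> q2

Final answer: q0 -> q1 -> q2 -> q2 -> q2 -> q2 -> q2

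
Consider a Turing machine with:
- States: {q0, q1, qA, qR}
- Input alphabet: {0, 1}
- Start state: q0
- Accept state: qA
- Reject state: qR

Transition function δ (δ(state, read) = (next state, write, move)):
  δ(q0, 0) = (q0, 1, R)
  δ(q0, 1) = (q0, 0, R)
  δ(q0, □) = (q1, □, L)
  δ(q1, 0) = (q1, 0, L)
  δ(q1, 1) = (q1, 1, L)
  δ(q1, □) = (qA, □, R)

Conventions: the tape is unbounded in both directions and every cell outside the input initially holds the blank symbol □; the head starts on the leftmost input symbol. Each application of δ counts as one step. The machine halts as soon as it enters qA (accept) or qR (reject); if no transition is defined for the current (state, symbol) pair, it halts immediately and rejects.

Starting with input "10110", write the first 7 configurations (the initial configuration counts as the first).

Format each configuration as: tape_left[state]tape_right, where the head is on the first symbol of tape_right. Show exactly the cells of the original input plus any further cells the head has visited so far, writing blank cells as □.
Step 0: [q0]10110 (head at position 0)
Step 1: δ(q0, 1) = (q0, 0, R)  ⊢  0[q0]0110 (head at position 1)
Step 2: δ(q0, 0) = (q0, 1, R)  ⊢  01[q0]110 (head at position 2)
Step 3: δ(q0, 1) = (q0, 0, R)  ⊢  010[q0]10 (head at position 3)
Step 4: δ(q0, 1) = (q0, 0, R)  ⊢  0100[q0]0 (head at position 4)
Step 5: δ(q0, 0) = (q0, 1, R)  ⊢  01001[q0]□ (head at position 5)
Step 6: δ(q0, □) = (q1, □, L)  ⊢  0100[q1]1□ (head at position 4)

Final answer: [q0]10110 ⊢ 0[q0]0110 ⊢ 01[q0]110 ⊢ 010[q0]10 ⊢ 0100[q0]0 ⊢ 01001[q0]□ ⊢ 0100[q1]1□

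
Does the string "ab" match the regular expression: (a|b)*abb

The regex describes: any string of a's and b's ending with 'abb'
No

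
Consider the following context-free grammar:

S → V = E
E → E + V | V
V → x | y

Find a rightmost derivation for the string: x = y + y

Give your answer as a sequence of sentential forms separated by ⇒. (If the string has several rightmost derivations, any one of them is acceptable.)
Start with S.
Step 1: the rightmost non-terminal is S; apply S → V = E:  V = E
Step 2: the rightmost non-terminal is E; apply E → E + V:  V = E + V
Step 3: the rightmost non-terminal is V; apply V → y:  V = E + y
Step 4: the rightmost non-terminal is E; apply E → V:  V = V + y
Step 5: the rightmost non-terminal is V; apply V → y:  V = y + y
Step 6: the rightmost non-terminal is V; apply V → x:  x = y + y

Final answer: S ⇒ V = E ⇒ V = E + V ⇒ V = E + y ⇒ V = V + y ⇒ V = y + y ⇒ x = y + y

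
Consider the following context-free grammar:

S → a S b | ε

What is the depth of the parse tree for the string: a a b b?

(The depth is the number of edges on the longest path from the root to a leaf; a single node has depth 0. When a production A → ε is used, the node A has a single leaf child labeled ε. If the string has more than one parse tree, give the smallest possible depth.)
The only parse tree applies S → a S b 2 times (once per matching a…b pair) and then S → ε.
The S nodes sit at depths 0, 1, …, 2; the innermost S (depth 2) has the single child ε at depth 3.
The terminal leaves a, b are at depths 1..2, so the longest root-to-leaf path is S → S → … → S → ε with 3 edges.
Depth = 3.

Final answer: 3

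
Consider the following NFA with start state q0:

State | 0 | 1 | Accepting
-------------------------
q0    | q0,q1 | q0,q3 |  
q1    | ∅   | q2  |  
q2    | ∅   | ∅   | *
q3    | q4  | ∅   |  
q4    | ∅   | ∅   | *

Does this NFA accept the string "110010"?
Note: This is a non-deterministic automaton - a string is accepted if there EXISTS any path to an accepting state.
Track the set of states the NFA could be in: start {q0}
Read '1': {q0} → {q0, q3}
Read '1': {q0, q3} → {q0, q3}
Read '0': {q0, q3} → {q0, q1, q4}
Read '0': {q0, q1, q4} → {q0, q1}
Read '1': {q0, q1} → {q0, q2, q3}
Read '0': {q0, q2, q3} → {q0, q1, q4}
Final set {q0, q1, q4} contains accepting state(s) {q4} → accepted.

Final answer: Yes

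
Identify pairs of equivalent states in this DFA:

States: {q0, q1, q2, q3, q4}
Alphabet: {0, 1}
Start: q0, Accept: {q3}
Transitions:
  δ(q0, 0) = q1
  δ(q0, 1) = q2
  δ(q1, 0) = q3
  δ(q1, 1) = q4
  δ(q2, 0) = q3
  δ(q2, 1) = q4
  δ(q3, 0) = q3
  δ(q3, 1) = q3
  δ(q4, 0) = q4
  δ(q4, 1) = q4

Using the table-filling algorithm:
Round 0 – mark pairs where exactly one state is accepting: (q0,q3), (q1,q3), (q2,q3), (q3,q4)
Round 1 – newly marked: (q0,q1) [on 0: q1 vs q3, already marked]; (q0,q2) [on 0: q1 vs q3, already marked]; (q1,q4) [on 0: q3 vs q4, already marked]; (q2,q4) [on 0: q3 vs q4, already marked]
Round 2 – newly marked: (q0,q4) [on 0: q1 vs q4, already marked]
No further pairs can be marked.
(q1, q2) unmarked: δ(q1,0)=q3, δ(q2,0)=q3; δ(q1,1)=q4, δ(q2,1)=q4 → equivalent
Equivalent pairs: (q1, q2)

Final answer: Equivalent pairs: (q1, q2)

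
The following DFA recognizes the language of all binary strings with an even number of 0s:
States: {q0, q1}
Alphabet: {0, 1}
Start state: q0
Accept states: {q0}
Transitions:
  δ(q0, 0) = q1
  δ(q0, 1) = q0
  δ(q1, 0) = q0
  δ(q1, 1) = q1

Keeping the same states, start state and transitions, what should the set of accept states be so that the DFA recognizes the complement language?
The DFA is complete (every state has a transition on every symbol), so the complement
is recognized by the same DFA with accepting and non-accepting states swapped.
Original accept states: {q0}
Complement accept states = All states - Original accept states
= {q0, q1} - {q0}
= {q1}
Complement language: strings with an ODD number of 0s

Final answer: {q1}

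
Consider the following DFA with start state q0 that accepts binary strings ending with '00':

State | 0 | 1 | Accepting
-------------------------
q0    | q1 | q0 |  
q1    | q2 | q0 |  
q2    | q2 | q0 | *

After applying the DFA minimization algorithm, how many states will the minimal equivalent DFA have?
All 3 states are reachable from q0, so none can be removed as unreachable.
Table-filling: first mark every (accepting, non-accepting) pair as distinguishable (accepting: {q2}; non-accepting: {q0, q1}).
Round 1: (q0, q1) on '0' go to q1 and q2, already distinguishable → mark.
Every pair of states is distinguishable, so the DFA is already minimal.
Equivalence classes: {q0}, {q1}, {q2} → 3 states.

Final answer: 3 states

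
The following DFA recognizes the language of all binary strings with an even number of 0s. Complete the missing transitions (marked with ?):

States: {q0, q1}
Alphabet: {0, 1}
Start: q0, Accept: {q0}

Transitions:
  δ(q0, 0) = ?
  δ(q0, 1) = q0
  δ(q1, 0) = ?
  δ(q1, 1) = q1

What each state remembers (consistent with the given transitions and accept states):
  q0: an even number of 0s has been read so far
  q1: an odd number of 0s has been read so far
Filling in the missing entries:
  δ(q0, 0): in q0 (an even number of 0s has been read so far), after reading 0 we have: an odd number of 0s has been read so far → q1
  δ(q1, 0): in q1 (an odd number of 0s has been read so far), after reading 0 we have: an even number of 0s has been read so far → q0

Final answer: δ(q0, 0) = q1; δ(q1, 0) = q0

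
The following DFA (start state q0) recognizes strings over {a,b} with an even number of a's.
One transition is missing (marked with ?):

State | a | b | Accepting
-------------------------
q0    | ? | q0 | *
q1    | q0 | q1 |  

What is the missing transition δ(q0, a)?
q1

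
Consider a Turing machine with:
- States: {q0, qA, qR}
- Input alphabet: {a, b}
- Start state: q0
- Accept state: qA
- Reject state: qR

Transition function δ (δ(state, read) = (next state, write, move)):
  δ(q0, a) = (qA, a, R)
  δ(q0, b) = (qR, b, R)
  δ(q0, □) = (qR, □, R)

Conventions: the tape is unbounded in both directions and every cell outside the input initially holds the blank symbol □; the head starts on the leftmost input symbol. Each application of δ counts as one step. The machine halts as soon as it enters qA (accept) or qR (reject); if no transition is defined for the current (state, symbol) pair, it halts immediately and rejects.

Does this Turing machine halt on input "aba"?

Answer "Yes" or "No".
Step 0: [q0]aba (head at position 0)
Step 1: δ(q0, a) = (qA, a, R)  ⊢  a[qA]ba (head at position 1)
The machine is in qA, so it halts and accepts.
It halts after 1 steps.

Final answer: Yes - halts after 1 steps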